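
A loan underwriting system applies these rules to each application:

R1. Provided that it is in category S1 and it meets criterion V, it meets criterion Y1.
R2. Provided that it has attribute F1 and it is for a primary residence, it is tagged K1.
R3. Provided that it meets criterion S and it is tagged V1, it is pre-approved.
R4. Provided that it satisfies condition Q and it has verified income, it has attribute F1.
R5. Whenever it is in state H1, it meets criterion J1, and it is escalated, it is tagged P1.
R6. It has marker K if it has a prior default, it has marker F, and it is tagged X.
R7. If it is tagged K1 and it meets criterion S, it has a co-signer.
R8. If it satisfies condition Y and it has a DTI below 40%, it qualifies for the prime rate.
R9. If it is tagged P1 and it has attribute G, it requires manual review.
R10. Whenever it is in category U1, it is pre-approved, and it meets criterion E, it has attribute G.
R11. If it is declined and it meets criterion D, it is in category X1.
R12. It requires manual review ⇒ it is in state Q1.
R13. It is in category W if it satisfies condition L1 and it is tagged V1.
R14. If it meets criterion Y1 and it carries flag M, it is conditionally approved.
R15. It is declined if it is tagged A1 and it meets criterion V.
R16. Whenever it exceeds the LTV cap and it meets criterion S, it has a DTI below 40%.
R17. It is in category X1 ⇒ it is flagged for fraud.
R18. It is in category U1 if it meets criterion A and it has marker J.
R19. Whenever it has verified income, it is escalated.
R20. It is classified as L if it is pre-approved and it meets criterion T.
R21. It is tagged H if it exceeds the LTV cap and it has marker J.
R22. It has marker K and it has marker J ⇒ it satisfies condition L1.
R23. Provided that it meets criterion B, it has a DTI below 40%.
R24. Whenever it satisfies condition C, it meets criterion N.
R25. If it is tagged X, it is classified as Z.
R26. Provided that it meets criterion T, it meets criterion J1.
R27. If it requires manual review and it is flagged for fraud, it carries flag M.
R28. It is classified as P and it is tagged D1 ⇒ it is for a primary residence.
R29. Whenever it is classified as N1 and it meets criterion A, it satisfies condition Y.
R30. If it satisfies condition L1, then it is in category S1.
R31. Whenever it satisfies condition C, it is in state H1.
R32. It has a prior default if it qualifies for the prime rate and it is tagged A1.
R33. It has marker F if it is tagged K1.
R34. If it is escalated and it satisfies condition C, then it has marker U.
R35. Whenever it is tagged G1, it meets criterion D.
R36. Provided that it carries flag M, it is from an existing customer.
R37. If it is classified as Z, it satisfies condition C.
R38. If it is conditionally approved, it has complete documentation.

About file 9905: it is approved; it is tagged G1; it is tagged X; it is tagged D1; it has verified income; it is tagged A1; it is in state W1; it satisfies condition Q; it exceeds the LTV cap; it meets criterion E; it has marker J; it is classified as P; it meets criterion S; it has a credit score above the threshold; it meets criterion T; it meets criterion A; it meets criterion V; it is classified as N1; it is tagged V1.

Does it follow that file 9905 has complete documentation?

Yes

By R3 (it meets criterion S, it is tagged V1): it is pre-approved.
By R4 (it satisfies condition Q, it has verified income): it has attribute F1.
By R15 (it is tagged A1, it meets criterion V): it is declined.
By R16 (it exceeds the LTV cap, it meets criterion S): it has a DTI below 40%.
By R18 (it meets criterion A, it has marker J): it is in category U1.
By R19 (it has verified income): it is escalated.
By R25 (it is tagged X): it is classified as Z.
By R26 (it meets criterion T): it meets criterion J1.
By R28 (it is classified as P, it is tagged D1): it is for a primary residence.
By R29 (it is classified as N1, it meets criterion A): it satisfies condition Y.
By R35 (it is tagged G1): it meets criterion D.
By R37 (it is classified as Z): it satisfies condition C.
By R2 (it has attribute F1, it is for a primary residence): it is tagged K1.
By R8 (it satisfies condition Y, it has a DTI below 40%): it qualifies for the prime rate.
By R10 (it is in category U1, it is pre-approved, it meets criterion E): it has attribute G.
By R11 (it is declined, it meets criterion D): it is in category X1.
By R17 (it is in category X1): it is flagged for fraud.
By R31 (it satisfies condition C): it is in state H1.
By R32 (it qualifies for the prime rate, it is tagged A1): it has a prior default.
By R33 (it is tagged K1): it has marker F.
By R5 (it is in state H1, it meets criterion J1, it is escalated): it is tagged P1.
By R6 (it has a prior default, it has marker F, it is tagged X): it has marker K.
By R9 (it is tagged P1, it has attribute G): it requires manual review.
By R22 (it has marker K, it has marker J): it satisfies condition L1.
By R27 (it requires manual review, it is flagged for fraud): it carries flag M.
By R30 (it satisfies condition L1): it is in category S1.
By R1 (it is in category S1, it meets criterion V): it meets criterion Y1.
By R14 (it meets criterion Y1, it carries flag M): it is conditionally approved.
By R38 (it is conditionally approved): it has complete documentation.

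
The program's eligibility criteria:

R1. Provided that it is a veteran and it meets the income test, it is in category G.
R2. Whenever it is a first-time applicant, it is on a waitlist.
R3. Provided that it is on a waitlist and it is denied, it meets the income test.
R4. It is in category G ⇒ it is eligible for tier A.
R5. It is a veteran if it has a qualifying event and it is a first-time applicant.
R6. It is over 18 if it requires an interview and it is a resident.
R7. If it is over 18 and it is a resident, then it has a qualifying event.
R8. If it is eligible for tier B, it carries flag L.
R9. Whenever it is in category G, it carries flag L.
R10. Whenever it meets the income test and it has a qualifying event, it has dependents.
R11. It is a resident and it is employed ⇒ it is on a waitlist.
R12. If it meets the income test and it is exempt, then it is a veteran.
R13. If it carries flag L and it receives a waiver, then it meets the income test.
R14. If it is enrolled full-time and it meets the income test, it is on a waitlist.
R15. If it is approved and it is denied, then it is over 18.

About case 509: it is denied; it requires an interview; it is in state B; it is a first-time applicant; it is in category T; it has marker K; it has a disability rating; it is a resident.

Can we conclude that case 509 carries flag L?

By R2 (it is a first-time applicant): it is on a waitlist.
By R3 (it is on a waitlist, it is denied): it meets the income test.
By R6 (it requires an interview, it is a resident): it is over 18.
By R7 (it is over 18, it is a resident): it has a qualifying event.
By R5 (it has a qualifying event, it is a first-time applicant): it is a veteran.
By R1 (it is a veteran, it meets the income test): it is in category G.
By R9 (it is in category G): it carries flag L.

Yes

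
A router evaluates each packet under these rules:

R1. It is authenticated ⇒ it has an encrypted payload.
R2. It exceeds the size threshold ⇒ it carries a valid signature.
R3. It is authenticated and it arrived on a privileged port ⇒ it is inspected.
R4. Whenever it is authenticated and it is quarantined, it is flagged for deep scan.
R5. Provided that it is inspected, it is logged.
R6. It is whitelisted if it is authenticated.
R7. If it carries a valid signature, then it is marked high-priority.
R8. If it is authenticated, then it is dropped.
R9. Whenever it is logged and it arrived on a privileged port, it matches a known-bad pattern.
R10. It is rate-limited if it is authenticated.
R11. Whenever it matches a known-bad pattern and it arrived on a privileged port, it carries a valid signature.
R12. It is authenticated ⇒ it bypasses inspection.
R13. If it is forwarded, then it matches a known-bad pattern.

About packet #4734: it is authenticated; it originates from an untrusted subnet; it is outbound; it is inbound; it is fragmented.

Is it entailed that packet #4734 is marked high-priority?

No

Forward chaining from the given facts derives: has an encrypted payload, is whitelisted, is dropped, is rate-limited, bypasses inspection.
The only rule concluding "it is marked high-priority" is R7, which needs "it carries a valid signature"; that is never established.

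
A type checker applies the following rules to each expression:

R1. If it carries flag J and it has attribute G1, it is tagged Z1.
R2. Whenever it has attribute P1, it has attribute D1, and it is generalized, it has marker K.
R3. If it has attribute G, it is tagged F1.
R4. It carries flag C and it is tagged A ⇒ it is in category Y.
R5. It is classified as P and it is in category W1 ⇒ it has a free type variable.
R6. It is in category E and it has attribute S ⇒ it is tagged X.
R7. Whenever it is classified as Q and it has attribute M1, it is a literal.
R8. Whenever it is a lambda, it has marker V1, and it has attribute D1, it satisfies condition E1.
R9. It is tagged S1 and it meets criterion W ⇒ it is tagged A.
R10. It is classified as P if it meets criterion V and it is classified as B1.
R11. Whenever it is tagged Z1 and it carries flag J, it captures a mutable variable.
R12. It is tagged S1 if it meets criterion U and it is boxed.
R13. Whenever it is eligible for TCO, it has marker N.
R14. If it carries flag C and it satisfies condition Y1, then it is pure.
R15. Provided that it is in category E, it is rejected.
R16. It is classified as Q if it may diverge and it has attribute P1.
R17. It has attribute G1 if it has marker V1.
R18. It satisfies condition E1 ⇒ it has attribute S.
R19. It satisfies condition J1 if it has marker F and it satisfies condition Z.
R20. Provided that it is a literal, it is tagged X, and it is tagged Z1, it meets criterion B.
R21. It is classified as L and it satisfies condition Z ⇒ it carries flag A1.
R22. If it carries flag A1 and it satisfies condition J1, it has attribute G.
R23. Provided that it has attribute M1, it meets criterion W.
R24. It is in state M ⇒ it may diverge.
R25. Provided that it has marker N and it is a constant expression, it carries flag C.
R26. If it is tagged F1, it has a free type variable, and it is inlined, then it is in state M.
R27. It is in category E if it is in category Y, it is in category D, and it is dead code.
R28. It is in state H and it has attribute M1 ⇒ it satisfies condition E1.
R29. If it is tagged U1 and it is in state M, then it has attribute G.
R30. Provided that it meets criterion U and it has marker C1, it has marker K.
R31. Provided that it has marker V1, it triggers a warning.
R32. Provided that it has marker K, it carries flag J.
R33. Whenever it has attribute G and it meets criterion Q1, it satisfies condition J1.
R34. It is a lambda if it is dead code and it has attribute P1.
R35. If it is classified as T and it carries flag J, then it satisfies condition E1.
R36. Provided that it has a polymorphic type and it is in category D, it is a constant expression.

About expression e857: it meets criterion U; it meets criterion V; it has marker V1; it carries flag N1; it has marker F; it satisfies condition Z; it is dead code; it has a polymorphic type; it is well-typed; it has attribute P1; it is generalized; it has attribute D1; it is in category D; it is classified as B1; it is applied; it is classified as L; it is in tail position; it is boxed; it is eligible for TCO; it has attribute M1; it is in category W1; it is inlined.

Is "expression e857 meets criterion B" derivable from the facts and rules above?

By R2 (it has attribute P1, it has attribute D1, it is generalized): it has marker K.
By R10 (it meets criterion V, it is classified as B1): it is classified as P.
By R12 (it meets criterion U, it is boxed): it is tagged S1.
By R13 (it is eligible for TCO): it has marker N.
By R17 (it has marker V1): it has attribute G1.
By R19 (it has marker F, it satisfies condition Z): it satisfies condition J1.
By R21 (it is classified as L, it satisfies condition Z): it carries flag A1.
By R22 (it carries flag A1, it satisfies condition J1): it has attribute G.
By R23 (it has attribute M1): it meets criterion W.
By R32 (it has marker K): it carries flag J.
By R34 (it is dead code, it has attribute P1): it is a lambda.
By R36 (it has a polymorphic type, it is in category D): it is a constant expression.
By R1 (it carries flag J, it has attribute G1): it is tagged Z1.
By R3 (it has attribute G): it is tagged F1.
By R5 (it is classified as P, it is in category W1): it has a free type variable.
By R8 (it is a lambda, it has marker V1, it has attribute D1): it satisfies condition E1.
By R9 (it is tagged S1, it meets criterion W): it is tagged A.
By R18 (it satisfies condition E1): it has attribute S.
By R25 (it has marker N, it is a constant expression): it carries flag C.
By R26 (it is tagged F1, it has a free type variable, it is inlined): it is in state M.
By R4 (it carries flag C, it is tagged A): it is in category Y.
By R24 (it is in state M): it may diverge.
By R27 (it is in category Y, it is in category D, it is dead code): it is in category E.
By R6 (it is in category E, it has attribute S): it is tagged X.
By R16 (it may diverge, it has attribute P1): it is classified as Q.
By R7 (it is classified as Q, it has attribute M1): it is a literal.
By R20 (it is a literal, it is tagged X, it is tagged Z1): it meets criterion B.

Yes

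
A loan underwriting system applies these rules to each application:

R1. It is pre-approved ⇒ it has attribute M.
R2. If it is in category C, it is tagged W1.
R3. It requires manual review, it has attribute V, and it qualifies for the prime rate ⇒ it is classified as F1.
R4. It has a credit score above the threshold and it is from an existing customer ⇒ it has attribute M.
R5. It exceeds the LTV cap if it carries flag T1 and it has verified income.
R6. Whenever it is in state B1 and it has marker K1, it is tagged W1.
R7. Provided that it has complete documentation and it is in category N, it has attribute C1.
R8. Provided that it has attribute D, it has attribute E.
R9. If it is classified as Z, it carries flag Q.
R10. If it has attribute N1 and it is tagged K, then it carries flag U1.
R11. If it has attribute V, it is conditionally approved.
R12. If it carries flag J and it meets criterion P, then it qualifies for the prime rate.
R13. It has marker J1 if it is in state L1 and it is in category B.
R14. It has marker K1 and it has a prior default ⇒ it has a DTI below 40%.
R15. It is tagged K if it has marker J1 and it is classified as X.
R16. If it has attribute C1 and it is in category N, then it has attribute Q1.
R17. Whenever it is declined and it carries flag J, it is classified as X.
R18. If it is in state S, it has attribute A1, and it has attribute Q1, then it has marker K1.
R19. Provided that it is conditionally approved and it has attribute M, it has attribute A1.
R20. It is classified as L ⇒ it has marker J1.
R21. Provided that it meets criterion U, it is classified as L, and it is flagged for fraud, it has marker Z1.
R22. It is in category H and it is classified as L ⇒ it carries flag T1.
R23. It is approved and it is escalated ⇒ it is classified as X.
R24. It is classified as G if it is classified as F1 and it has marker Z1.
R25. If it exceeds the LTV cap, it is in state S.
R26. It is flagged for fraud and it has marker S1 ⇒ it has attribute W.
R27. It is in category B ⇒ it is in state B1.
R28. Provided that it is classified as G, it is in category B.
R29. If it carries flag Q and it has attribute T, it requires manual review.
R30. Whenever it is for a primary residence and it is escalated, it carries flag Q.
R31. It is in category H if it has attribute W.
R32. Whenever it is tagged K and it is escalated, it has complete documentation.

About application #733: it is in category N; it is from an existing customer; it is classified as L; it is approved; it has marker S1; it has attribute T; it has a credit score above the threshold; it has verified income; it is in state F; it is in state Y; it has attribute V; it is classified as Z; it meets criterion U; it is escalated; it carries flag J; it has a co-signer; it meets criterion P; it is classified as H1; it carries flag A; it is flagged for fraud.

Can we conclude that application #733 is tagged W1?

Yes

By R4 (it has a credit score above the threshold, it is from an existing customer): it has attribute M.
By R9 (it is classified as Z): it carries flag Q.
By R11 (it has attribute V): it is conditionally approved.
By R12 (it carries flag J, it meets criterion P): it qualifies for the prime rate.
By R19 (it is conditionally approved, it has attribute M): it has attribute A1.
By R20 (it is classified as L): it has marker J1.
By R21 (it meets criterion U, it is classified as L, it is flagged for fraud): it has marker Z1.
By R23 (it is approved, it is escalated): it is classified as X.
By R26 (it is flagged for fraud, it has marker S1): it has attribute W.
By R29 (it carries flag Q, it has attribute T): it requires manual review.
By R31 (it has attribute W): it is in category H.
By R3 (it requires manual review, it has attribute V, it qualifies for the prime rate): it is classified as F1.
By R15 (it has marker J1, it is classified as X): it is tagged K.
By R22 (it is in category H, it is classified as L): it carries flag T1.
By R24 (it is classified as F1, it has marker Z1): it is classified as G.
By R28 (it is classified as G): it is in category B.
By R32 (it is tagged K, it is escalated): it has complete documentation.
By R5 (it carries flag T1, it has verified income): it exceeds the LTV cap.
By R7 (it has complete documentation, it is in category N): it has attribute C1.
By R16 (it has attribute C1, it is in category N): it has attribute Q1.
By R25 (it exceeds the LTV cap): it is in state S.
By R27 (it is in category B): it is in state B1.
By R18 (it is in state S, it has attribute A1, it has attribute Q1): it has marker K1.
By R6 (it is in state B1, it has marker K1): it is tagged W1.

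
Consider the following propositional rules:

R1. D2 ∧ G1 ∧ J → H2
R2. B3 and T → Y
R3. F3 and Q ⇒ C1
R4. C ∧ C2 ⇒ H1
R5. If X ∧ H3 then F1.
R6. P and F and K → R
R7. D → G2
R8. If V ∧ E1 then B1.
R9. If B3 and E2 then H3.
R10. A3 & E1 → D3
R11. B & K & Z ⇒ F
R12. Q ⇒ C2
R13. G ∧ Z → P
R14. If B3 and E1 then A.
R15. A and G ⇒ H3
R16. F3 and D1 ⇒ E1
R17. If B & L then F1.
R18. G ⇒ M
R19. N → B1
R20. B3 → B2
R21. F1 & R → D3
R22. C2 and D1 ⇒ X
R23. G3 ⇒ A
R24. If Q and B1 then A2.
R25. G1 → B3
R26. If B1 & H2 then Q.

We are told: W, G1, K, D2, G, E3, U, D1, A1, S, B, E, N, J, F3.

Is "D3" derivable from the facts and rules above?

No

Forward chaining from the given facts derives: H2, E1, M, B1, B3, Q, C1, C2, A, H3, B2, X, A2, F1.
Rules concluding D3: R10 needs A3; R21 needs R — none of these are established.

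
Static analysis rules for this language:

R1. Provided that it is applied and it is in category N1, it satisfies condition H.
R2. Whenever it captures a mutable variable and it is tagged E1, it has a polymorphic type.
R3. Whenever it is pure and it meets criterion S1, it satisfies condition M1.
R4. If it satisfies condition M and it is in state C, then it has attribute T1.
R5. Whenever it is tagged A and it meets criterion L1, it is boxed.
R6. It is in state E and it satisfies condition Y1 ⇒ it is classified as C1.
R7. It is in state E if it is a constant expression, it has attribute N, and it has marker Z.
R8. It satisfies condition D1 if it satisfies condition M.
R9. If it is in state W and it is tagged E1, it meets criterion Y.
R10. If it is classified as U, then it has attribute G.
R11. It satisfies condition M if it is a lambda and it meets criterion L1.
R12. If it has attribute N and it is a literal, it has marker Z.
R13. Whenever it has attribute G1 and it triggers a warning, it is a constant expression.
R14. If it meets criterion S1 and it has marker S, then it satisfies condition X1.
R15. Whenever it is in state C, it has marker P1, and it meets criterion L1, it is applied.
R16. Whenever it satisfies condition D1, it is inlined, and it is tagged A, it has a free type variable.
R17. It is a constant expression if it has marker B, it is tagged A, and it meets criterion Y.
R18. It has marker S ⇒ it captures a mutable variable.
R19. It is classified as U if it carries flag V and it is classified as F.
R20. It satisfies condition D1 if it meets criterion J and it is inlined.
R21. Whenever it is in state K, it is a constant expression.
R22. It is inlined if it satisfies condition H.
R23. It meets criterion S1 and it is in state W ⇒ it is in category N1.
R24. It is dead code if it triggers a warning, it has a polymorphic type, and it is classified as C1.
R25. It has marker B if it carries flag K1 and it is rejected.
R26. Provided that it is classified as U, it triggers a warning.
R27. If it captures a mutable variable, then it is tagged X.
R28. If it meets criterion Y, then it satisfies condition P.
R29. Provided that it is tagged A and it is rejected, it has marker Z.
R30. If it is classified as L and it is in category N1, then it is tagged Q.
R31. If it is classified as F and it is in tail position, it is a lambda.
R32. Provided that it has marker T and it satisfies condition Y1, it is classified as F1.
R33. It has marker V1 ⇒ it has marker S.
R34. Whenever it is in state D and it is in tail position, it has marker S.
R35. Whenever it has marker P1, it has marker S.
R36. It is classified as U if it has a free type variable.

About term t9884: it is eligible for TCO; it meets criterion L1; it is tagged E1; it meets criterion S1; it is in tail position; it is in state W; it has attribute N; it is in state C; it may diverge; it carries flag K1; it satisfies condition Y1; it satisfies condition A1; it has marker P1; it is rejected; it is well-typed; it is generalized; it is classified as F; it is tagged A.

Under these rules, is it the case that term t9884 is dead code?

Yes

By R9 (it is in state W, it is tagged E1): it meets criterion Y.
By R15 (it is in state C, it has marker P1, it meets criterion L1): it is applied.
By R23 (it meets criterion S1, it is in state W): it is in category N1.
By R25 (it carries flag K1, it is rejected): it has marker B.
By R29 (it is tagged A, it is rejected): it has marker Z.
By R31 (it is classified as F, it is in tail position): it is a lambda.
By R35 (it has marker P1): it has marker S.
By R1 (it is applied, it is in category N1): it satisfies condition H.
By R11 (it is a lambda, it meets criterion L1): it satisfies condition M.
By R17 (it has marker B, it is tagged A, it meets criterion Y): it is a constant expression.
By R18 (it has marker S): it captures a mutable variable.
By R22 (it satisfies condition H): it is inlined.
By R2 (it captures a mutable variable, it is tagged E1): it has a polymorphic type.
By R7 (it is a constant expression, it has attribute N, it has marker Z): it is in state E.
By R8 (it satisfies condition M): it satisfies condition D1.
By R16 (it satisfies condition D1, it is inlined, it is tagged A): it has a free type variable.
By R36 (it has a free type variable): it is classified as U.
By R6 (it is in state E, it satisfies condition Y1): it is classified as C1.
By R26 (it is classified as U): it triggers a warning.
By R24 (it triggers a warning, it has a polymorphic type, it is classified as C1): it is dead code.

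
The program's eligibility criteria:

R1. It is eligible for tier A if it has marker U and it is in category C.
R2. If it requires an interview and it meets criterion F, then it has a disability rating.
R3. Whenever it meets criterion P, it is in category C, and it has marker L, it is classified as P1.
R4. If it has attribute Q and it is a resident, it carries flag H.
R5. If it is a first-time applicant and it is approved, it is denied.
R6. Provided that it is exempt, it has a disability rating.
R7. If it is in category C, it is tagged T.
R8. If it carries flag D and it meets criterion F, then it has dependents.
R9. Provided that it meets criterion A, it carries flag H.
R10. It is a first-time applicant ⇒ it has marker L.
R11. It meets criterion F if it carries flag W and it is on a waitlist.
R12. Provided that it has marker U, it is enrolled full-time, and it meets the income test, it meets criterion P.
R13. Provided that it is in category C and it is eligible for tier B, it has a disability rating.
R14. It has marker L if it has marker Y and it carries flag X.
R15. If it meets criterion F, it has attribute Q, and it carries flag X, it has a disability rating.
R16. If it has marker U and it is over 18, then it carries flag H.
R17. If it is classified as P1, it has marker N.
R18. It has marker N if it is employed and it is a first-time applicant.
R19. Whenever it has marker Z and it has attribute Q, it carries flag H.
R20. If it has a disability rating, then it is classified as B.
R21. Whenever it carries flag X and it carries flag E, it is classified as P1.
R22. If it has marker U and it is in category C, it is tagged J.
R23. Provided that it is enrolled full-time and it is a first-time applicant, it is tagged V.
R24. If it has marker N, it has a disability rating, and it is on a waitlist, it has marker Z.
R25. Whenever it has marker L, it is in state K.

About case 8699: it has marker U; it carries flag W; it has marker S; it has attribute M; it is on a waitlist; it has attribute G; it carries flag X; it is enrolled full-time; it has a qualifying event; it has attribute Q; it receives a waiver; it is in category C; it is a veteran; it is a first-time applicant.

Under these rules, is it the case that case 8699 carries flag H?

Forward chaining from the given facts derives: is eligible for tier A, is tagged T, has marker L, meets criterion F, has a disability rating, is classified as B, is tagged J, is tagged V, is in state K.
Rules concluding "it carries flag H": R4 needs "it is a resident"; R9 needs "it meets criterion A"; R16 needs "it is over 18"; R19 needs "it has marker Z" — none of these are established.

No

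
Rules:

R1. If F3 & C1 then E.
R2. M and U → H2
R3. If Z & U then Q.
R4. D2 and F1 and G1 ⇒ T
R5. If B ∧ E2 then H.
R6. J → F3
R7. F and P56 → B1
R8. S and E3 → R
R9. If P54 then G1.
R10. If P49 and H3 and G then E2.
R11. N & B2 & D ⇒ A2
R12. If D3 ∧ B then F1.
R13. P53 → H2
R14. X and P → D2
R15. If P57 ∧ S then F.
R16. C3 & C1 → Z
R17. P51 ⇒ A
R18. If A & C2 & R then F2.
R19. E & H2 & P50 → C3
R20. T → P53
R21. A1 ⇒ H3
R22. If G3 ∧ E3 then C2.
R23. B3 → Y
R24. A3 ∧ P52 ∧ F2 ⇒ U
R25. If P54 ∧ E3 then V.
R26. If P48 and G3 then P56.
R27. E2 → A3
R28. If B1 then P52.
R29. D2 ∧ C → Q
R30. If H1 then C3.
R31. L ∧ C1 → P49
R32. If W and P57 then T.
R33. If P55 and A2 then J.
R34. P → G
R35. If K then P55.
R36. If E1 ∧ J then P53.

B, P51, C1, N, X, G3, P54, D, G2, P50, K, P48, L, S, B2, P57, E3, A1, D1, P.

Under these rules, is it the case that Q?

No

Forward chaining from the given facts derives: R, G1, A2, D2, F, A, H3, C2, V, P56, P49, G, P55, B1, E2, F2, A3, P52, J, H, F3, U, E.
Rules concluding Q: R3 needs Z; R29 needs C — none of these are established.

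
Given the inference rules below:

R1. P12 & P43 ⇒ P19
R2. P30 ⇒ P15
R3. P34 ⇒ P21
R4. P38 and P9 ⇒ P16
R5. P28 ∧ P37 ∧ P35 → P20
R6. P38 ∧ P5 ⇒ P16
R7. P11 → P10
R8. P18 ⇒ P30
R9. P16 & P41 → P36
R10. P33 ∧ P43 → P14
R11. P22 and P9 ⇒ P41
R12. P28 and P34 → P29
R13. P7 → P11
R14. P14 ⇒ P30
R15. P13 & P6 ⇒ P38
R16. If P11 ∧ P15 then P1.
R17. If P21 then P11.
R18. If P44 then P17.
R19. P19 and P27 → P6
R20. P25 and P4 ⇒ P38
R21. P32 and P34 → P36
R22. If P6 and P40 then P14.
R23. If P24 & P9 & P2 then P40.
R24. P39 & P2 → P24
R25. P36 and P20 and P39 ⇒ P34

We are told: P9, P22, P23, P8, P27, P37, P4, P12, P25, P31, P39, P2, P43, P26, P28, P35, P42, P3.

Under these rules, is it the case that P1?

P19  (by R1: P12, P43)
P20  (by R5: P28, P37, P35)
P41  (by R11: P22, P9)
P6  (by R19: P19, P27)
P38  (by R20: P25, P4)
P24  (by R24: P39, P2)
P16  (by R4: P38, P9)
P36  (by R9: P16, P41)
P40  (by R23: P24, P9, P2)
P34  (by R25: P36, P20, P39)
P21  (by R3: P34)
P11  (by R17: P21)
P14  (by R22: P6, P40)
P30  (by R14: P14)
P15  (by R2: P30)
P1  (by R16: P11, P15)

Yes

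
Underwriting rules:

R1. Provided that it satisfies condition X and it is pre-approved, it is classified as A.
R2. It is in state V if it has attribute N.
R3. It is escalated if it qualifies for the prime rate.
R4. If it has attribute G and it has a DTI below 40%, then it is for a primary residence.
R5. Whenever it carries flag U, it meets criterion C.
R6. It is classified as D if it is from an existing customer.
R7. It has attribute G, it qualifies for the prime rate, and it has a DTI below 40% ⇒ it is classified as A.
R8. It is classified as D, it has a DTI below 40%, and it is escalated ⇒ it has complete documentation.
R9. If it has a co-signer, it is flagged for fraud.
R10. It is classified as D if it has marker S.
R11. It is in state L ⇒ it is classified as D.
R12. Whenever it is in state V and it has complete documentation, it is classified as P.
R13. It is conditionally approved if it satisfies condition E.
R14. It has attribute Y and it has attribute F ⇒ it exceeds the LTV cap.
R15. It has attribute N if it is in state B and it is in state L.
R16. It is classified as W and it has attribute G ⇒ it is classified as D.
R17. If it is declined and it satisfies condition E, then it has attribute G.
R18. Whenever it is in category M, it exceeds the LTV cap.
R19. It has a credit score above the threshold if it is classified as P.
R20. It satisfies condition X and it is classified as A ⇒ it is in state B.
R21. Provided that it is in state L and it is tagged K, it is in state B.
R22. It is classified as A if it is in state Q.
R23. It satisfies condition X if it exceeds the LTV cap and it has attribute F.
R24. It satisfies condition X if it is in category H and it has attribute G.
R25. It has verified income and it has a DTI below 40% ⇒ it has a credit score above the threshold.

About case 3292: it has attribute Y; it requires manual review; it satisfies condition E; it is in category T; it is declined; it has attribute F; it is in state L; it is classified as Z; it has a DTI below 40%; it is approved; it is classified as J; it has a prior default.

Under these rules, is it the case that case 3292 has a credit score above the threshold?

No

Forward chaining from the given facts derives: is classified as D, is conditionally approved, exceeds the LTV cap, has attribute G, satisfies condition X, is for a primary residence.
Rules concluding "it has a credit score above the threshold": R19 needs "it is classified as P"; R25 needs "it has verified income" — none of these are established.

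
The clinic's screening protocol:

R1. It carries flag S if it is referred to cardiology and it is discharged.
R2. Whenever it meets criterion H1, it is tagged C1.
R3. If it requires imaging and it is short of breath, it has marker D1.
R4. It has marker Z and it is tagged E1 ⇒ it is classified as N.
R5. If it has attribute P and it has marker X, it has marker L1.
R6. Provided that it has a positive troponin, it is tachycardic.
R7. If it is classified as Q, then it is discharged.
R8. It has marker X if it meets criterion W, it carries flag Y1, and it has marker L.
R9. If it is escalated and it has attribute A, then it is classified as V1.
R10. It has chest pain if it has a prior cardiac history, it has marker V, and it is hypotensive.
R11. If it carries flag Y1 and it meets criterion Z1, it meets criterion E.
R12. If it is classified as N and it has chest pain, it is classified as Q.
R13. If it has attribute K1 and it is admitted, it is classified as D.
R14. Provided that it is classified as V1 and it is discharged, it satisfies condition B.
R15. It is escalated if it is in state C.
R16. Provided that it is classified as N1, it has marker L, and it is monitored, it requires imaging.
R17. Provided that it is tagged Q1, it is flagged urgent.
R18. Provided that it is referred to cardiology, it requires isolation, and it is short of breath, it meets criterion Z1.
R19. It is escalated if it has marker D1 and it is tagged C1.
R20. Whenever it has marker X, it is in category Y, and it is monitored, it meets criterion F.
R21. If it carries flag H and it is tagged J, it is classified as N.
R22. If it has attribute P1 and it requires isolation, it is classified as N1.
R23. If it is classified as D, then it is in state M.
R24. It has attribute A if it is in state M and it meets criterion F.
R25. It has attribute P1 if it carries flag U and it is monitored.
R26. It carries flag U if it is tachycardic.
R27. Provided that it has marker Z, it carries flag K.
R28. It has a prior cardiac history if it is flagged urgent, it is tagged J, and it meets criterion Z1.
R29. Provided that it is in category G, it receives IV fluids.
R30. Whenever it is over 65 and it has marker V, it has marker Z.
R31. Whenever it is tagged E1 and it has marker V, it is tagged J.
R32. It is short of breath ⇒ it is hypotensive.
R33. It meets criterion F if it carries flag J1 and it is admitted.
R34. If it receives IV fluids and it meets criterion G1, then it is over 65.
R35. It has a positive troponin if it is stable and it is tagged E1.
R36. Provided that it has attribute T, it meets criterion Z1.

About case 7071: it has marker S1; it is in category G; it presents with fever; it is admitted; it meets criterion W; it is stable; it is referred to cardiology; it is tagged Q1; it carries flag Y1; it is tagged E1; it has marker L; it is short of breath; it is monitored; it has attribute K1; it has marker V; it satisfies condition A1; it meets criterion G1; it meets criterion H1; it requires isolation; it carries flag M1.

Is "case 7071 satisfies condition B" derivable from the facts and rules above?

Forward chaining from the given facts derives: is tagged C1, has marker X, is classified as D, is flagged urgent, meets criterion Z1, is in state M, receives IV fluids, is tagged J, is hypotensive, is over 65, has a positive troponin, is tachycardic, meets criterion E, carries flag U, has a prior cardiac history, has marker Z, is classified as N, has chest pain, is classified as Q, has attribute P1, carries flag K, is discharged, is classified as N1, carries flag S, requires imaging, has marker D1, is escalated.
The only rule concluding "it satisfies condition B" is R14, which needs "it is classified as V1"; that is never established.

No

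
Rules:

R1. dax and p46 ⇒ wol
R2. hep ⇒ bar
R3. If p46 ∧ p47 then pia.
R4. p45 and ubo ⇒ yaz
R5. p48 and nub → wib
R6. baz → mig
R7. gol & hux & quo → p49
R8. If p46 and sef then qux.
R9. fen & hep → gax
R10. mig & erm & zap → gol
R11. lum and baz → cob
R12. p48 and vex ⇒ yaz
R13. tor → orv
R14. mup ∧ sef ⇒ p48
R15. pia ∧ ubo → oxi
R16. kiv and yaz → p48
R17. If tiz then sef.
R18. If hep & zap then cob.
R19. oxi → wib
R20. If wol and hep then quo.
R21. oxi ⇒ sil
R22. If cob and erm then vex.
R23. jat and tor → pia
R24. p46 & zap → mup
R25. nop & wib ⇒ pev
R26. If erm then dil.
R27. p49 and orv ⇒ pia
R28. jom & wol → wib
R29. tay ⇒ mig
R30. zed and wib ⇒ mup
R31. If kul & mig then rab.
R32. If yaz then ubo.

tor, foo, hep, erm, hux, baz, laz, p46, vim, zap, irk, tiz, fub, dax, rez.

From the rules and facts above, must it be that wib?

Yes

wol  (by R1: dax, p46)
mig  (by R6: baz)
gol  (by R10: mig, erm, zap)
orv  (by R13: tor)
sef  (by R17: tiz)
cob  (by R18: hep, zap)
quo  (by R20: wol, hep)
vex  (by R22: cob, erm)
mup  (by R24: p46, zap)
p49  (by R7: gol, hux, quo)
p48  (by R14: mup, sef)
pia  (by R27: p49, orv)
yaz  (by R12: p48, vex)
ubo  (by R32: yaz)
oxi  (by R15: pia, ubo)
wib  (by R19: oxi)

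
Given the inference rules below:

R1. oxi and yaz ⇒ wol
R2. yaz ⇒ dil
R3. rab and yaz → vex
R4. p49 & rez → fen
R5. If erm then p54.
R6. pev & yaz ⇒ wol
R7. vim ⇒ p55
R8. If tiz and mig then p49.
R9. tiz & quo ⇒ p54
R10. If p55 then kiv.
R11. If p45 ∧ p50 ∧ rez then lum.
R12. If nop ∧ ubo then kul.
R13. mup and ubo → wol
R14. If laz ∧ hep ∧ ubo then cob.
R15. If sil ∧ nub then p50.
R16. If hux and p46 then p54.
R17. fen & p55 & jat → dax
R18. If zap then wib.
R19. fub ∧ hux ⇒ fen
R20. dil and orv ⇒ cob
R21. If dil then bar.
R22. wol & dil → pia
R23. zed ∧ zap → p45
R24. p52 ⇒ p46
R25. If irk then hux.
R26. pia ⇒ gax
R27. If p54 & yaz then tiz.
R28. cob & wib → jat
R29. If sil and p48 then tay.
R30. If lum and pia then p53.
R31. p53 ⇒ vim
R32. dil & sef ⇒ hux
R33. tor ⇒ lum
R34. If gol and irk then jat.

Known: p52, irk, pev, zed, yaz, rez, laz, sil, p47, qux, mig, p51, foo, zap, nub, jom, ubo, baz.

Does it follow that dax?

No

Forward chaining from the given facts derives: dil, wol, p50, wib, bar, pia, p45, p46, hux, gax, lum, p54, tiz, p53, vim, p55, p49, kiv, fen.
The only rule concluding dax is R17, which needs jat; that is never established.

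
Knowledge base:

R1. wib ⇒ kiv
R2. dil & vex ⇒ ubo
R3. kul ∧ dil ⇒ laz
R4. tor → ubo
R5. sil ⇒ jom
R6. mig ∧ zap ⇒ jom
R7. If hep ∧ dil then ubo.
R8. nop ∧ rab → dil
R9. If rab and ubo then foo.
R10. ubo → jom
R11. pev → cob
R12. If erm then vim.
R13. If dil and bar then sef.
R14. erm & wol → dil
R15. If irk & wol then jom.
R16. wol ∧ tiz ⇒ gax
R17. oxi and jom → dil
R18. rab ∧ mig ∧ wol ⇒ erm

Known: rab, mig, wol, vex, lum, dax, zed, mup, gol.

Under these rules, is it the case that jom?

erm  (by R18: rab, mig, wol)
dil  (by R14: erm, wol)
ubo  (by R2: dil, vex)
jom  (by R10: ubo)

Yes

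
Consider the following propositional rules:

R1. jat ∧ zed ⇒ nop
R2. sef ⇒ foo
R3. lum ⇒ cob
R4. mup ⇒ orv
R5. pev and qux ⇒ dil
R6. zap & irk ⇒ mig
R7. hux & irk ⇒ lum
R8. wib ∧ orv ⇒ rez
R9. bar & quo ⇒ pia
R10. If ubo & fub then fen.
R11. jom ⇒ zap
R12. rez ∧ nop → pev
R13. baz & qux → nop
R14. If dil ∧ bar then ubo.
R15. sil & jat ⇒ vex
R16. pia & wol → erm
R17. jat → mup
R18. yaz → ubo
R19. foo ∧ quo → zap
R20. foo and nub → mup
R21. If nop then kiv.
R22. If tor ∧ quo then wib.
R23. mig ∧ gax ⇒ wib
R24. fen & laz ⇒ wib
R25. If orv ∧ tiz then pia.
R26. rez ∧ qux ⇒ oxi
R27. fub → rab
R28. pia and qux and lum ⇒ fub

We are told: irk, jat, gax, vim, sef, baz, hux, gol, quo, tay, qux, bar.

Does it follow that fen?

foo  (by R2: sef)
lum  (by R7: hux, irk)
pia  (by R9: bar, quo)
nop  (by R13: baz, qux)
mup  (by R17: jat)
zap  (by R19: foo, quo)
fub  (by R28: pia, qux, lum)
orv  (by R4: mup)
mig  (by R6: zap, irk)
wib  (by R23: mig, gax)
rez  (by R8: wib, orv)
pev  (by R12: rez, nop)
dil  (by R5: pev, qux)
ubo  (by R14: dil, bar)
fen  (by R10: ubo, fub)

Yes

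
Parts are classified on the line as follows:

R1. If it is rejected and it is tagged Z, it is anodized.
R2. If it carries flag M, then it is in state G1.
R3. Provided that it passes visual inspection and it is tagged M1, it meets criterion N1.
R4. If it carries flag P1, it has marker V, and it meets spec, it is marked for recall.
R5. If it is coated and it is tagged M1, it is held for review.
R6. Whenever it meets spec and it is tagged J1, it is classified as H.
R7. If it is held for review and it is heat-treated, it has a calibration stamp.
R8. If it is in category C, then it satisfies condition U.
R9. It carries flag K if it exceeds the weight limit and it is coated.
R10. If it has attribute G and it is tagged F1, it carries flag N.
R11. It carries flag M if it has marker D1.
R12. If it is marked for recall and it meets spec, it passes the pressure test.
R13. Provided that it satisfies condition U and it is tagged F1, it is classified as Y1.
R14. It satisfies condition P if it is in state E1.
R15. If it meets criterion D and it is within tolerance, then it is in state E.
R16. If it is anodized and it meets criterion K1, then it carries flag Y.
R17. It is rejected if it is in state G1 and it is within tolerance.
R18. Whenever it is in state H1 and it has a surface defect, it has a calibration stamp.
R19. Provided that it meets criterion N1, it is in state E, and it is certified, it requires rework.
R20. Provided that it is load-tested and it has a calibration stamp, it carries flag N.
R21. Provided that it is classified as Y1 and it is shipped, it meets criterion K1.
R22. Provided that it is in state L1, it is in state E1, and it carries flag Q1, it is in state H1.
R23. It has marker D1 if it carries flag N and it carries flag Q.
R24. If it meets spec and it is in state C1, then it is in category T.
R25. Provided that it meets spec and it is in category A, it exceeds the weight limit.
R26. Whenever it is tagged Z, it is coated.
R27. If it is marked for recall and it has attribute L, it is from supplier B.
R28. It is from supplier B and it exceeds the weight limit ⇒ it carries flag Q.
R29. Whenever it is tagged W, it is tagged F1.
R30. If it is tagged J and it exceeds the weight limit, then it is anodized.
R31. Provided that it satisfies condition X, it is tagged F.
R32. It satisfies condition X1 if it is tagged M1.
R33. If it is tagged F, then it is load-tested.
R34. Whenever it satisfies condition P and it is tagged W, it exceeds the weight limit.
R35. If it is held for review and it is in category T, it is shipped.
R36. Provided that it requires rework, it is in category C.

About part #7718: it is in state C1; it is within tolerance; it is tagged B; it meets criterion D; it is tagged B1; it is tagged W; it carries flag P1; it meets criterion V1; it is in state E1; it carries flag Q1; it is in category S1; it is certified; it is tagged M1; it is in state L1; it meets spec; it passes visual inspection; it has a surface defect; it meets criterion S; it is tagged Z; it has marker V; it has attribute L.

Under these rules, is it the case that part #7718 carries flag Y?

No

Forward chaining from the given facts derives: meets criterion N1, is marked for recall, passes the pressure test, satisfies condition P, is in state E, requires rework, is in state H1, is in category T, is coated, is from supplier B, is tagged F1, satisfies condition X1, exceeds the weight limit, is in category C, is held for review, satisfies condition U, carries flag K, is classified as Y1, has a calibration stamp, carries flag Q, is shipped, meets criterion K1.
The only rule concluding "it carries flag Y" is R16, which needs "it is anodized"; that is never established.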